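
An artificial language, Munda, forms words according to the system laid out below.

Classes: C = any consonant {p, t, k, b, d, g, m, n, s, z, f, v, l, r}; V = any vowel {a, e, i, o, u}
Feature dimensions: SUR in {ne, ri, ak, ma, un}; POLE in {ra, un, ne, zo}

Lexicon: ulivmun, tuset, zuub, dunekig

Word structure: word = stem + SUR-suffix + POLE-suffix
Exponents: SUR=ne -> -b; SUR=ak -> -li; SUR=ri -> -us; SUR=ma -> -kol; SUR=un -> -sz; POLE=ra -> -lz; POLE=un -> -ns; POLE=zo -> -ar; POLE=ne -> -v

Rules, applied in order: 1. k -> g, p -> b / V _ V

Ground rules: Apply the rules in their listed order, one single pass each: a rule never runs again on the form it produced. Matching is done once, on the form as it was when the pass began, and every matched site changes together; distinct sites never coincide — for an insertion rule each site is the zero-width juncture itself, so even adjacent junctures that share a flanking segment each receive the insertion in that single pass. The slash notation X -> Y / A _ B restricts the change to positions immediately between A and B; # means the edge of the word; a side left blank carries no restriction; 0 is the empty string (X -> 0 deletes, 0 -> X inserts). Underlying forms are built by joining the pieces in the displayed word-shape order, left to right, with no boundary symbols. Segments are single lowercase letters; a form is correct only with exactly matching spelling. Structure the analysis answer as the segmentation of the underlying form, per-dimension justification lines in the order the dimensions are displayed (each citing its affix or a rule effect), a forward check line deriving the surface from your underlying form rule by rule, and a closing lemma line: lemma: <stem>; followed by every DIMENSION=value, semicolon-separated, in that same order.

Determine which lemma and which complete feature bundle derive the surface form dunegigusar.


underlying: dunekig-us-ar
SUR=ri - signalled by the affix -us
POLE=zo - signalled by the affix -ar
check: dunekigusar -> dunegigusar
lemma: dunekig; SUR=ri; POLE=zo


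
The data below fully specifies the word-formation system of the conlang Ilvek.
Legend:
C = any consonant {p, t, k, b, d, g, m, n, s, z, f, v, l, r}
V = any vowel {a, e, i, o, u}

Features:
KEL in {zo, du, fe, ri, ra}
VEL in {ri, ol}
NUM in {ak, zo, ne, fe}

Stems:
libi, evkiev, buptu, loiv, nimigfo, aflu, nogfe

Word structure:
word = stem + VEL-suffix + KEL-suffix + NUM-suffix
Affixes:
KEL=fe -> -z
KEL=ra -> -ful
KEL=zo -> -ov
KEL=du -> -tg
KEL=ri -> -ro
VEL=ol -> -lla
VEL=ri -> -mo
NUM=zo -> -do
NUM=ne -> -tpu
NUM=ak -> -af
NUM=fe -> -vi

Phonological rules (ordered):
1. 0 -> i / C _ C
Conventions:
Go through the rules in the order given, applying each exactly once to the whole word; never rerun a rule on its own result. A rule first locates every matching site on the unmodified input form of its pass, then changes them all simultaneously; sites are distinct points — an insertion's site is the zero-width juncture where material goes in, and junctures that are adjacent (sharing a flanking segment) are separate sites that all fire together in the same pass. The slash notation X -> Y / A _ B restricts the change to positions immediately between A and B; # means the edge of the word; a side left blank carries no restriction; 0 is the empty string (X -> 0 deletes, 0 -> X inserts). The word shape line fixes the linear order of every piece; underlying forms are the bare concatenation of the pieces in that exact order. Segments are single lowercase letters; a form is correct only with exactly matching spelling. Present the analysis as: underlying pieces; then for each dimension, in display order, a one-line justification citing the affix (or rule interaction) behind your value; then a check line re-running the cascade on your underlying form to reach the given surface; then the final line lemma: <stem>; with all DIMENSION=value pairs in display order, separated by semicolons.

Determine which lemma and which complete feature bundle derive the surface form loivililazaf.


underlying: loiv-lla-z-af
KEL=fe - signalled by the affix -z
VEL=ol - signalled by the affix -lla
NUM=ak - signalled by the affix -af
check: loivllazaf -> loivililazaf
lemma: loiv; KEL=fe; VEL=ol; NUM=ak


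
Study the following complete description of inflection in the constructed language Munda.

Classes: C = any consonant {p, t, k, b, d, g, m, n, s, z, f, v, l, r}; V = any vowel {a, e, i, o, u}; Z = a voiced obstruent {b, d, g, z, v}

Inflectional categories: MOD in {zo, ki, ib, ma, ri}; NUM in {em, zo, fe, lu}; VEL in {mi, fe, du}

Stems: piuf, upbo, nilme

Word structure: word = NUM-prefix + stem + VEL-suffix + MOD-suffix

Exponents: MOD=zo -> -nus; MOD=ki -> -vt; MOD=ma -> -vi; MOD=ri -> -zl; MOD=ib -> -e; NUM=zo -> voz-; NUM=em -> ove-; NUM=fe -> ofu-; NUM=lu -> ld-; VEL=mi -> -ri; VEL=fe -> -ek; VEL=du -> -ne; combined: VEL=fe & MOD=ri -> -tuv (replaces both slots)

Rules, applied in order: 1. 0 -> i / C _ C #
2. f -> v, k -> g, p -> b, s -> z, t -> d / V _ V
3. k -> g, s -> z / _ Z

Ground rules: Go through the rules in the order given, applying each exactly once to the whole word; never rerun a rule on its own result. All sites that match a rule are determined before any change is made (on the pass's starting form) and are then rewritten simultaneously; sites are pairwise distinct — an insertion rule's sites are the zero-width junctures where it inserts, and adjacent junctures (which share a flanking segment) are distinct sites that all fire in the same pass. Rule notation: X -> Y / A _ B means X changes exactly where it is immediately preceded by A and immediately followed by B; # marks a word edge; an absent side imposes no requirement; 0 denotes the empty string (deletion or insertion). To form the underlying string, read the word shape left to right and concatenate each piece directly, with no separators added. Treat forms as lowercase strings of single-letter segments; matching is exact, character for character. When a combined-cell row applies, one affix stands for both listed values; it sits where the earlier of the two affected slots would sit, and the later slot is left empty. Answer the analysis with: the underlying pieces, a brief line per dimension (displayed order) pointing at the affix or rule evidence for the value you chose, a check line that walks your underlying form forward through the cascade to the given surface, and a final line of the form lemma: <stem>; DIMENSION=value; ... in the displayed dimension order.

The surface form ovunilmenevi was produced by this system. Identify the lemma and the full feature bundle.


underlying: ofu-nilme-ne-vi
MOD=ma - signalled by the affix -vi
NUM=fe - signalled by the affix ofu-
VEL=du - signalled by the affix -ne
check: ofunilmenevi -> ofunilmenevi -> ovunilmenevi -> ovunilmenevi
lemma: nilme; MOD=ma; NUM=fe; VEL=du


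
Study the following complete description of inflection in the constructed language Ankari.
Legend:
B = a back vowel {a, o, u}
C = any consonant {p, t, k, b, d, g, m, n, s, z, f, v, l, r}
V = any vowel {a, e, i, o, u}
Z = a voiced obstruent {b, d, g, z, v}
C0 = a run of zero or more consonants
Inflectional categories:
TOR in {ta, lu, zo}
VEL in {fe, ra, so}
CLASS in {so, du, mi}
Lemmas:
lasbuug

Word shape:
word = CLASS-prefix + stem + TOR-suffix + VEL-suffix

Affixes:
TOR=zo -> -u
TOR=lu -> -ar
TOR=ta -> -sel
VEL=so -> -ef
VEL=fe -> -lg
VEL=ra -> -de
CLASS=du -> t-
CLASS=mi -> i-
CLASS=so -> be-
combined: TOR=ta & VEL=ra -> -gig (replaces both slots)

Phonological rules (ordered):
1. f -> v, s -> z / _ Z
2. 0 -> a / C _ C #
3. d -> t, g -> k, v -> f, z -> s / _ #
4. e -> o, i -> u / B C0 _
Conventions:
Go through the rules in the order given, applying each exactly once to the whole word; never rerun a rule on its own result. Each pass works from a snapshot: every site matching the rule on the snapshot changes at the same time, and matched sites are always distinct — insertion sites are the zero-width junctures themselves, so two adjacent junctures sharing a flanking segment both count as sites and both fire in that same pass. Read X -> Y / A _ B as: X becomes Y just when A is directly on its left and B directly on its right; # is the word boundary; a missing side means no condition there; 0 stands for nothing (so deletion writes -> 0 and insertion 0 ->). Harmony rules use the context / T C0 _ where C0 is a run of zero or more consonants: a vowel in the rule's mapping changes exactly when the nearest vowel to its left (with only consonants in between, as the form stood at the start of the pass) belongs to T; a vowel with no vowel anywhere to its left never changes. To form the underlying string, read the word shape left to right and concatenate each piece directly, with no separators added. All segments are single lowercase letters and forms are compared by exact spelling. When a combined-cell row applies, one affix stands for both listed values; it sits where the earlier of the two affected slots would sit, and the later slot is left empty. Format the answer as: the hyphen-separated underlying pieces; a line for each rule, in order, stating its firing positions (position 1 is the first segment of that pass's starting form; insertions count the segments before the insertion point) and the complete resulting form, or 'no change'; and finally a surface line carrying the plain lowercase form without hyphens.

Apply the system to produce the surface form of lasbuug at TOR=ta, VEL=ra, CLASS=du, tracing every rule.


underlying: t-lasbuug-gig
1. f -> v, s -> z / _ Z: fires at position(s) 4: tlazbuuggig
2. 0 -> a / C _ C #: no change
3. d -> t, g -> k, v -> f, z -> s / _ #: fires at position(s) 11: tlazbuuggik
4. e -> o, i -> u / B C0 _: fires at position(s) 10: tlazbuugguk
surface: tlazbuugguk


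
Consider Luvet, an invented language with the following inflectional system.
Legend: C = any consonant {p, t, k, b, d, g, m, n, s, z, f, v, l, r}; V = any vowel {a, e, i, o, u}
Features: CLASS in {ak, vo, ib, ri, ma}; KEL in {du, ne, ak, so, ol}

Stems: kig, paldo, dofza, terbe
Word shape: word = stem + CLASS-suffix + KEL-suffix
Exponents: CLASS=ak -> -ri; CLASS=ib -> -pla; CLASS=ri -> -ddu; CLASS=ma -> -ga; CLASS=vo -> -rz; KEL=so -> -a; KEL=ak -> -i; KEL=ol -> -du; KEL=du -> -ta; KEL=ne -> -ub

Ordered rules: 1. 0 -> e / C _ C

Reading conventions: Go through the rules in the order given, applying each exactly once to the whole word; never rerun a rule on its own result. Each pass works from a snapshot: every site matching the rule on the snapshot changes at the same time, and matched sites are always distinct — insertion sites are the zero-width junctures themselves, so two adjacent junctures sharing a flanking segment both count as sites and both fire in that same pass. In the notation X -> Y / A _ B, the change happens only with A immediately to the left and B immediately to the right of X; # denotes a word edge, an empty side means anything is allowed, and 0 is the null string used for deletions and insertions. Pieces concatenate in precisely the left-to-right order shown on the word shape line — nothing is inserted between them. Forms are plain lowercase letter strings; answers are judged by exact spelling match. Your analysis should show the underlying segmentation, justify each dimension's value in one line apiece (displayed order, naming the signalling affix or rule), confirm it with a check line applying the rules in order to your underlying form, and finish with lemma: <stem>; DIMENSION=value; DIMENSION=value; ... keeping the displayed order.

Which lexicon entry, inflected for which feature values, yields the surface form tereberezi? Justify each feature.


underlying: terbe-rz-i
CLASS=vo - signalled by the affix -rz
KEL=ak - signalled by the affix -i
check: terberzi -> tereberezi
lemma: terbe; CLASS=vo; KEL=ak


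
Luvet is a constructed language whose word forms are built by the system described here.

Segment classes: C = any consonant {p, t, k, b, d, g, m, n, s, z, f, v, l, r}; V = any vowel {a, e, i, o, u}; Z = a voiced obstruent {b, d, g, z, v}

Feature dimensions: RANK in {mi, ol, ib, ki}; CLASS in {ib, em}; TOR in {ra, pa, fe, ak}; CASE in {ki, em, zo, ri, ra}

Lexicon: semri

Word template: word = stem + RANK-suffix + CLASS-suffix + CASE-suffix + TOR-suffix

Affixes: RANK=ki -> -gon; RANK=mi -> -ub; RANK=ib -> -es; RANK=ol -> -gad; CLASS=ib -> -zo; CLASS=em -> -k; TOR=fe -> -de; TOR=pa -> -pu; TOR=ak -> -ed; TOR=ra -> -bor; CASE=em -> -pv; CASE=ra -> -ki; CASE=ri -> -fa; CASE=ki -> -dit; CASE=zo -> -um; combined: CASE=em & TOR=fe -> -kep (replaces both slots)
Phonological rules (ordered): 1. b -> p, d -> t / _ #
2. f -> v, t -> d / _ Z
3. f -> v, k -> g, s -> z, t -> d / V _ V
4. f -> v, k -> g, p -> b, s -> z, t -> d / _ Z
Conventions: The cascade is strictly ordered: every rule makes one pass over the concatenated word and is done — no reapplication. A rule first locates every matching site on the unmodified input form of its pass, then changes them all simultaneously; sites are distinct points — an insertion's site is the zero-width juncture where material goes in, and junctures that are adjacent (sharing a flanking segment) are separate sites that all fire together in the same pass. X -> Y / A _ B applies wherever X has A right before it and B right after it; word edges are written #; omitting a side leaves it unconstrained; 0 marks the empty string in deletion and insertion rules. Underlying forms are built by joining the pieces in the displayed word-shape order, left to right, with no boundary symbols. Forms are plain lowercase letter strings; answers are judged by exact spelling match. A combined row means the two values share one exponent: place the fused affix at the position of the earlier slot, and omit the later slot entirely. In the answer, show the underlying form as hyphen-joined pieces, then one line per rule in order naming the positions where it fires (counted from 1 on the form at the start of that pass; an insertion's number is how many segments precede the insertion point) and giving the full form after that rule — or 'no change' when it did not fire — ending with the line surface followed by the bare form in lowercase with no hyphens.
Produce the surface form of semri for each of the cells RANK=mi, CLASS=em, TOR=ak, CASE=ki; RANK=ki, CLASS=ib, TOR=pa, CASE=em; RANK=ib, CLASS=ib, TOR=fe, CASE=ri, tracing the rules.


cell RANK=mi, CLASS=em, TOR=ak, CASE=ki:
underlying: semri-ub-k-dit-ed
1. b -> p, d -> t / _ #: fires at position(s) 13: semriubkditet
2. f -> v, t -> d / _ Z: no change
3. f -> v, k -> g, s -> z, t -> d / V _ V: fires at position(s) 11: semriubkdidet
4. f -> v, k -> g, p -> b, s -> z, t -> d / _ Z: fires at position(s) 8: semriubgdidet
surface: semriubgdidet

cell RANK=ki, CLASS=ib, TOR=pa, CASE=em:
underlying: semri-gon-zo-pv-pu
1. b -> p, d -> t / _ #: no change
2. f -> v, t -> d / _ Z: no change
3. f -> v, k -> g, s -> z, t -> d / V _ V: no change
4. f -> v, k -> g, p -> b, s -> z, t -> d / _ Z: fires at position(s) 11: semrigonzobvpu
surface: semrigonzobvpu

cell RANK=ib, CLASS=ib, TOR=fe, CASE=ri:
underlying: semri-es-zo-fa-de
1. b -> p, d -> t / _ #: no change
2. f -> v, t -> d / _ Z: no change
3. f -> v, k -> g, s -> z, t -> d / V _ V: fires at position(s) 10: semrieszovade
4. f -> v, k -> g, p -> b, s -> z, t -> d / _ Z: fires at position(s) 7: semriezzovade
surface: semriezzovade


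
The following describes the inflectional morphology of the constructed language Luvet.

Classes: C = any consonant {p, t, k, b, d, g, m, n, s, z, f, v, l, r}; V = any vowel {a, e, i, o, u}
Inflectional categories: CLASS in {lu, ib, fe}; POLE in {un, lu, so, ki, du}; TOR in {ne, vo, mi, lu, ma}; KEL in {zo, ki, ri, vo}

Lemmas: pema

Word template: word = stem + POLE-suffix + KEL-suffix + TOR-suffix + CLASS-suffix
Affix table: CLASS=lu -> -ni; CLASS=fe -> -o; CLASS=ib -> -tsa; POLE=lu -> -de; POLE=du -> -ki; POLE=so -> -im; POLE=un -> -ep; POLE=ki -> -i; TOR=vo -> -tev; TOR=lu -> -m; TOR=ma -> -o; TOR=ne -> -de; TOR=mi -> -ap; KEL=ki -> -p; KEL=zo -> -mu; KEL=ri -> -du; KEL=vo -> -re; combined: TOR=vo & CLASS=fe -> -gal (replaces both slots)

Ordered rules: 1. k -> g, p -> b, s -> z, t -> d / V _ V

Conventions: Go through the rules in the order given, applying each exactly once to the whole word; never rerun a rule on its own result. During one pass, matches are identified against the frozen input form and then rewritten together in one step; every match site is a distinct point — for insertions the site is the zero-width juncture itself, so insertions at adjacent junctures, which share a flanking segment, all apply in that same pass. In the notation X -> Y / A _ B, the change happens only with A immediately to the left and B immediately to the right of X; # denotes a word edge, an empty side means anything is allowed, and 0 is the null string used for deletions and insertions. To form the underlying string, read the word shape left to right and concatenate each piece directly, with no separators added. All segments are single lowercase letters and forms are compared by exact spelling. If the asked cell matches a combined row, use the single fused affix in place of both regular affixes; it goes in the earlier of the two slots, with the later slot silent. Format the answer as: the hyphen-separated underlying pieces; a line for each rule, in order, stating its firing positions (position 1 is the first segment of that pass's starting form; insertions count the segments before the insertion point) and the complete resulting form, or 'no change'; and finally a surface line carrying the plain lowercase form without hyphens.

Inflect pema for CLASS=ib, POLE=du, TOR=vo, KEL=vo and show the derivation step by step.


underlying: pema-ki-re-tev-tsa
1. k -> g, p -> b, s -> z, t -> d / V _ V: fires at position(s) 5, 9: pemagiredevtsa
surface: pemagiredevtsa


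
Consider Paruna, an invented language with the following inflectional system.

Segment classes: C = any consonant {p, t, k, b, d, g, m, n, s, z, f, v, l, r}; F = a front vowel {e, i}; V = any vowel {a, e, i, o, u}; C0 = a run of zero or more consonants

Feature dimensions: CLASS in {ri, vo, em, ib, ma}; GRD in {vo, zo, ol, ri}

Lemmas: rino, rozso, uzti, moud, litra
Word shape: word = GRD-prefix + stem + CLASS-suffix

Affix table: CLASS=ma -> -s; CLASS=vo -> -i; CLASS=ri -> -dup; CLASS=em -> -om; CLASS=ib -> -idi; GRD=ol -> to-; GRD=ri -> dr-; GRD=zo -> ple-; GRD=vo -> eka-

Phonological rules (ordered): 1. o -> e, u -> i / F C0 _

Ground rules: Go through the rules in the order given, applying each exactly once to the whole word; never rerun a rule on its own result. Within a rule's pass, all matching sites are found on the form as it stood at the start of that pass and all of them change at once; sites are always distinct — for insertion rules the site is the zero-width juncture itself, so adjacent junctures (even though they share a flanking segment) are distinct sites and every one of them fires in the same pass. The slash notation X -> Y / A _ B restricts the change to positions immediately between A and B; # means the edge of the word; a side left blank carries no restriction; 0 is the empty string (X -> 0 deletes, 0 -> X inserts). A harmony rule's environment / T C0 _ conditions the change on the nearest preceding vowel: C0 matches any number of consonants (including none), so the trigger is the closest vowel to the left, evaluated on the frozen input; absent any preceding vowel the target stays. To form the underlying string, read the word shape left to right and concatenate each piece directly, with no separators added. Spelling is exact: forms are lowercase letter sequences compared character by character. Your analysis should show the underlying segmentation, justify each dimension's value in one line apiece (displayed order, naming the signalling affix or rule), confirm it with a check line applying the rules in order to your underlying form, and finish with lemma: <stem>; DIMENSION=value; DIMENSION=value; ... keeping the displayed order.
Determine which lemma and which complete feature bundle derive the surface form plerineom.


underlying: ple-rino-om
CLASS=em - signalled by the affix -om
GRD=zo - signalled by the affix ple-
check: plerinoom -> plerineom
lemma: rino; CLASS=em; GRD=zo


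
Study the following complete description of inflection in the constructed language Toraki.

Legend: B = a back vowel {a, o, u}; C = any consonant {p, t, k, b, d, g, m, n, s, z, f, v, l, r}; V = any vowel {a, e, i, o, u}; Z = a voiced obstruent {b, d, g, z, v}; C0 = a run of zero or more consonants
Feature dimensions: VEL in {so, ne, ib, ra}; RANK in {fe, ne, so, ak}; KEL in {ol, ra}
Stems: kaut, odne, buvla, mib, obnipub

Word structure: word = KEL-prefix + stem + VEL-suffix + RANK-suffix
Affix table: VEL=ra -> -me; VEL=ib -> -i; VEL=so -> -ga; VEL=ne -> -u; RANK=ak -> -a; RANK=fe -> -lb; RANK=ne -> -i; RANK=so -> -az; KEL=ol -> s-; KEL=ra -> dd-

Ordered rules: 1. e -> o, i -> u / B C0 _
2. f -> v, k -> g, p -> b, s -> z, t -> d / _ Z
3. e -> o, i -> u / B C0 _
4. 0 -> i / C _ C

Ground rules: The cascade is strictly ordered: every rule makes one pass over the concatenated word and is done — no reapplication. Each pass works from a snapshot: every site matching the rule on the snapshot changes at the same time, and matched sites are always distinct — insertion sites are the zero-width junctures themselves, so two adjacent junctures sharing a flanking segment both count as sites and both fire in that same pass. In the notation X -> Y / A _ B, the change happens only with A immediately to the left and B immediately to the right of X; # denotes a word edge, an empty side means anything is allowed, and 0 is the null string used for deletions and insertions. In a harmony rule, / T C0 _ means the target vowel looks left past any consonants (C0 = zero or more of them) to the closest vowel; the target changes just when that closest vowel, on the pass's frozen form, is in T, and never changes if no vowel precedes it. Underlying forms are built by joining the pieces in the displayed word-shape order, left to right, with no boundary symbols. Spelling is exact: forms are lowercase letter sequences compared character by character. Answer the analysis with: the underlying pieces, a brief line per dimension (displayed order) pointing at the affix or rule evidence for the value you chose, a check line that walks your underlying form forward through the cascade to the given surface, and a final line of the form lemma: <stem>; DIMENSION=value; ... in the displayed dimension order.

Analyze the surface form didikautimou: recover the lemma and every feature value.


underlying: dd-kaut-me-i
VEL=ra - signalled by the affix -me
RANK=ne - signalled by the affix -i
KEL=ra - signalled by the affix dd-
check: ddkautmei -> ddkautmoi -> ddkautmoi -> ddkautmou -> didikautimou
lemma: kaut; VEL=ra; RANK=ne; KEL=ra


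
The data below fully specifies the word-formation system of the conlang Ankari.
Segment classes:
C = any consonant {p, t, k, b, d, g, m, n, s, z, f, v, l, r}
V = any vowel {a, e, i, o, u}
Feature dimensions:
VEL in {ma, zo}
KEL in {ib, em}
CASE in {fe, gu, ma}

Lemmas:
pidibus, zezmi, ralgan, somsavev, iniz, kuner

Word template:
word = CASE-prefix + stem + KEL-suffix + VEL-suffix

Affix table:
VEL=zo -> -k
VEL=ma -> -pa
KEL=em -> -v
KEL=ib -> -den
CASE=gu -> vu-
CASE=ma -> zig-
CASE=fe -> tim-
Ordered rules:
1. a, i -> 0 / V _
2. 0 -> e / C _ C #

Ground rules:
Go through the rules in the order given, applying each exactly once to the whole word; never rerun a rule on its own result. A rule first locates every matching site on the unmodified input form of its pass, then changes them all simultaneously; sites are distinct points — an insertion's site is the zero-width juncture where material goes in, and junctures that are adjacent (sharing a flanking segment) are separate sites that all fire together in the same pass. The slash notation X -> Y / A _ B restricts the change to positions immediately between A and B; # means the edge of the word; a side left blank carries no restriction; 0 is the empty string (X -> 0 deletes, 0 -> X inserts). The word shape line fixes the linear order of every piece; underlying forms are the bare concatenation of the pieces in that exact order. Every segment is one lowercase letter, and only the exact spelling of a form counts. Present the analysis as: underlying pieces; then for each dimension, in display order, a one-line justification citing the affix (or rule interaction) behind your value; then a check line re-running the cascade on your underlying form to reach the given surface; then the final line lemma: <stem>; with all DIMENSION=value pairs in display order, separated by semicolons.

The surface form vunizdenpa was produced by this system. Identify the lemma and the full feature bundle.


underlying: vu-iniz-den-pa
VEL=ma - signalled by the affix -pa
KEL=ib - signalled by the affix -den
CASE=gu - signalled by the affix vu-
check: vuinizdenpa -> vunizdenpa -> vunizdenpa
lemma: iniz; VEL=ma; KEL=ib; CASE=gu


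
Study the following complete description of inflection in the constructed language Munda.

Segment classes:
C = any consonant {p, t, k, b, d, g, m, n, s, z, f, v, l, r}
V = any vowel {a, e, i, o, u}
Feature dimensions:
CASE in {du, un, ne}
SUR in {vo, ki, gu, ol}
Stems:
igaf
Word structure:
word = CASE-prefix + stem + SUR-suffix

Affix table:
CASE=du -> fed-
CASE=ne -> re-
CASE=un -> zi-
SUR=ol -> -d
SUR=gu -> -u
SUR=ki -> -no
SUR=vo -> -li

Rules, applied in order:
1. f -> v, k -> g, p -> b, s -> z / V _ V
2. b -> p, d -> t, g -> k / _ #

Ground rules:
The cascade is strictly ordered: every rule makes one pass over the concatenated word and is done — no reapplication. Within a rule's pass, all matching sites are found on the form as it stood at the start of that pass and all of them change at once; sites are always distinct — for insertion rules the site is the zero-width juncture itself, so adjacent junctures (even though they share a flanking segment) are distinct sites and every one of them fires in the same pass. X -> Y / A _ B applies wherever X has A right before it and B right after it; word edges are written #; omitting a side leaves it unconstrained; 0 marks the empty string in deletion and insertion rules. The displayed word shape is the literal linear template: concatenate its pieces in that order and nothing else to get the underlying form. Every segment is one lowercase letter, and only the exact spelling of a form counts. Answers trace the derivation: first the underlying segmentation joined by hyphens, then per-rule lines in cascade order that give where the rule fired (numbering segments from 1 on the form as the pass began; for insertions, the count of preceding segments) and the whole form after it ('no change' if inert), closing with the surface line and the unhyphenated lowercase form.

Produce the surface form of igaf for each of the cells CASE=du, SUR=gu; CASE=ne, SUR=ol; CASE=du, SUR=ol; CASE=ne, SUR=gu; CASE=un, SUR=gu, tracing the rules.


cell CASE=du, SUR=gu:
underlying: fed-igaf-u
1. f -> v, k -> g, p -> b, s -> z / V _ V: fires at position(s) 7: fedigavu
2. b -> p, d -> t, g -> k / _ #: no change
surface: fedigavu

cell CASE=ne, SUR=ol:
underlying: re-igaf-d
1. f -> v, k -> g, p -> b, s -> z / V _ V: no change
2. b -> p, d -> t, g -> k / _ #: fires at position(s) 7: reigaft
surface: reigaft

cell CASE=du, SUR=ol:
underlying: fed-igaf-d
1. f -> v, k -> g, p -> b, s -> z / V _ V: no change
2. b -> p, d -> t, g -> k / _ #: fires at position(s) 8: fedigaft
surface: fedigaft

cell CASE=ne, SUR=gu:
underlying: re-igaf-u
1. f -> v, k -> g, p -> b, s -> z / V _ V: fires at position(s) 6: reigavu
2. b -> p, d -> t, g -> k / _ #: no change
surface: reigavu

cell CASE=un, SUR=gu:
underlying: zi-igaf-u
1. f -> v, k -> g, p -> b, s -> z / V _ V: fires at position(s) 6: ziigavu
2. b -> p, d -> t, g -> k / _ #: no change
surface: ziigavu


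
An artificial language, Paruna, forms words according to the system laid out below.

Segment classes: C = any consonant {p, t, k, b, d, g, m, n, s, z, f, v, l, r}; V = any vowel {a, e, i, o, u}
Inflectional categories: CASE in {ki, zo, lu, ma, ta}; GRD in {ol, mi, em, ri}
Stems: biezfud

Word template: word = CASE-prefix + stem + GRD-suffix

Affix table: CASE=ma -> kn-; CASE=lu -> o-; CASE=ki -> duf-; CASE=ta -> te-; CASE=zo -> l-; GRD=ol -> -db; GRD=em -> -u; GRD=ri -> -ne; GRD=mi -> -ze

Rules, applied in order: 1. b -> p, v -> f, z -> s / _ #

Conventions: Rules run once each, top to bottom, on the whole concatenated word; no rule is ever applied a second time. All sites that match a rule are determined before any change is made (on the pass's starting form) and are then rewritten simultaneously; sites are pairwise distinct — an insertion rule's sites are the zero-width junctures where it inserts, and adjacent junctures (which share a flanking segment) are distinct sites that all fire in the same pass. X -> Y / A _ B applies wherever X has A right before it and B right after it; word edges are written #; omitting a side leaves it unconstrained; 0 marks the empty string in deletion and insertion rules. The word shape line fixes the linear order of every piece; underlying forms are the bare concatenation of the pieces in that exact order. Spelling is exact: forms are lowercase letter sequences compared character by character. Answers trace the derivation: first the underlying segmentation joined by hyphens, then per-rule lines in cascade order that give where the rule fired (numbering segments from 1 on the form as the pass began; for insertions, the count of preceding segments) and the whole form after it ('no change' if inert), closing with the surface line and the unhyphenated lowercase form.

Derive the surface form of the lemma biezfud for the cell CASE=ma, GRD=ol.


underlying: kn-biezfud-db
1. b -> p, v -> f, z -> s / _ #: fires at position(s) 11: knbiezfuddp
surface: knbiezfuddp


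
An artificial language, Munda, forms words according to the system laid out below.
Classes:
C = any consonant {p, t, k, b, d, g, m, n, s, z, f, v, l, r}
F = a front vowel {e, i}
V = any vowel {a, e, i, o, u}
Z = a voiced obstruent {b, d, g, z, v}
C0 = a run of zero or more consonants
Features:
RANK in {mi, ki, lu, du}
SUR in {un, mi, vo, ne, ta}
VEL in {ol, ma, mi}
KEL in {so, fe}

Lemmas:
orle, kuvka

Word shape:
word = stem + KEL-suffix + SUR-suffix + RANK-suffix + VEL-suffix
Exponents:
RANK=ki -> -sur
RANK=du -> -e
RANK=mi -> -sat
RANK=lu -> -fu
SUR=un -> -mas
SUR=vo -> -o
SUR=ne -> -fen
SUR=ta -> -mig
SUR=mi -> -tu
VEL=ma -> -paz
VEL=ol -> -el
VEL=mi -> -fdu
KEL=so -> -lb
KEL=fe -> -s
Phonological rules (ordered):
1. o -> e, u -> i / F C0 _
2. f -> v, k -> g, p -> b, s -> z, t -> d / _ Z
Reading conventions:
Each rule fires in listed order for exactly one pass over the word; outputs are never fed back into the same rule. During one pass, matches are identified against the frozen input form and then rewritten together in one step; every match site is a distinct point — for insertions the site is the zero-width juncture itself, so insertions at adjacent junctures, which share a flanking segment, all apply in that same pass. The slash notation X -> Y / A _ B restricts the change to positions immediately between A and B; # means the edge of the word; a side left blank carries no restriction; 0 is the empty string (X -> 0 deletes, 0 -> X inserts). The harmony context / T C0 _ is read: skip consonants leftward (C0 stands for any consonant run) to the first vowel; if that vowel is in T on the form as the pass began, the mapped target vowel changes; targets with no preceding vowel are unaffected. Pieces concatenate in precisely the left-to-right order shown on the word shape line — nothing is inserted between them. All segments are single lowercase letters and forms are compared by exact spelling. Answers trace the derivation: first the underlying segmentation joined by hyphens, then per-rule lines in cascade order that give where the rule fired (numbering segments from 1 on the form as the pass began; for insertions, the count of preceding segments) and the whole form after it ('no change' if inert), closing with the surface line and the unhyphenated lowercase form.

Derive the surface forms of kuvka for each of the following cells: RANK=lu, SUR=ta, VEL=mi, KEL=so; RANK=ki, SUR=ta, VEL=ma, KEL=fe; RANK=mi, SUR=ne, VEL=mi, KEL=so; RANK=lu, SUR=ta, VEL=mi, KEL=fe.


cell RANK=lu, SUR=ta, VEL=mi, KEL=so:
underlying: kuvka-lb-mig-fu-fdu
1. o -> e, u -> i / F C0 _: fires at position(s) 12: kuvkalbmigfifdu
2. f -> v, k -> g, p -> b, s -> z, t -> d / _ Z: fires at position(s) 13: kuvkalbmigfivdu
surface: kuvkalbmigfivdu

cell RANK=ki, SUR=ta, VEL=ma, KEL=fe:
underlying: kuvka-s-mig-sur-paz
1. o -> e, u -> i / F C0 _: fires at position(s) 11: kuvkasmigsirpaz
2. f -> v, k -> g, p -> b, s -> z, t -> d / _ Z: no change
surface: kuvkasmigsirpaz

cell RANK=mi, SUR=ne, VEL=mi, KEL=so:
underlying: kuvka-lb-fen-sat-fdu
1. o -> e, u -> i / F C0 _: no change
2. f -> v, k -> g, p -> b, s -> z, t -> d / _ Z: fires at position(s) 14: kuvkalbfensatvdu
surface: kuvkalbfensatvdu

cell RANK=lu, SUR=ta, VEL=mi, KEL=fe:
underlying: kuvka-s-mig-fu-fdu
1. o -> e, u -> i / F C0 _: fires at position(s) 11: kuvkasmigfifdu
2. f -> v, k -> g, p -> b, s -> z, t -> d / _ Z: fires at position(s) 12: kuvkasmigfivdu
surface: kuvkasmigfivdu


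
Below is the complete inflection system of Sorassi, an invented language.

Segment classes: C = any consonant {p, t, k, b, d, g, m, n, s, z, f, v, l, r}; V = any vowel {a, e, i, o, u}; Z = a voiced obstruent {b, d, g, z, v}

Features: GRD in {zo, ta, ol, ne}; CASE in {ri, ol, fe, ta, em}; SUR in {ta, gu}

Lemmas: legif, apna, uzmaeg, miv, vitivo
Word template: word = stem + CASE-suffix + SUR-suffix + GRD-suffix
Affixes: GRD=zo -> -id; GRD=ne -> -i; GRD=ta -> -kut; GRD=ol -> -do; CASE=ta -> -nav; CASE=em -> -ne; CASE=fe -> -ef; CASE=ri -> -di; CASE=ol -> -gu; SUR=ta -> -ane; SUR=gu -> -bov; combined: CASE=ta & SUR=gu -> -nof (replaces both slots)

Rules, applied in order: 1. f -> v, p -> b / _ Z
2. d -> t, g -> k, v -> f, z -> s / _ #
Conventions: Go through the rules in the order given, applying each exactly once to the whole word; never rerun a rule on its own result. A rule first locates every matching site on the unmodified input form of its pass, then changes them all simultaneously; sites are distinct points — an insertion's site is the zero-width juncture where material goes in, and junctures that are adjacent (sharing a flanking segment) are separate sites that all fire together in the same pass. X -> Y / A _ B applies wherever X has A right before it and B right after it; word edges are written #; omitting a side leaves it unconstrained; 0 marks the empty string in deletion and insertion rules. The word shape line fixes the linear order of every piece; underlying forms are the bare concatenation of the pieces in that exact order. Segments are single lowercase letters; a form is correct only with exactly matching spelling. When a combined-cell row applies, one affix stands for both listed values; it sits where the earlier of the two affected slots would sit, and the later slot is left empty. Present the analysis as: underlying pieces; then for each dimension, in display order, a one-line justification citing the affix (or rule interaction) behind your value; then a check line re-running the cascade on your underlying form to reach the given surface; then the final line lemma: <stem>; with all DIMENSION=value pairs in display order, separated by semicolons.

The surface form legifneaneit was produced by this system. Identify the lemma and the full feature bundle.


underlying: legif-ne-ane-id
GRD=zo - signalled by the affix -id
CASE=em - signalled by the affix -ne
SUR=ta - signalled by the affix -ane
check: legifneaneid -> legifneaneid -> legifneaneit
lemma: legif; GRD=zo; CASE=em; SUR=ta


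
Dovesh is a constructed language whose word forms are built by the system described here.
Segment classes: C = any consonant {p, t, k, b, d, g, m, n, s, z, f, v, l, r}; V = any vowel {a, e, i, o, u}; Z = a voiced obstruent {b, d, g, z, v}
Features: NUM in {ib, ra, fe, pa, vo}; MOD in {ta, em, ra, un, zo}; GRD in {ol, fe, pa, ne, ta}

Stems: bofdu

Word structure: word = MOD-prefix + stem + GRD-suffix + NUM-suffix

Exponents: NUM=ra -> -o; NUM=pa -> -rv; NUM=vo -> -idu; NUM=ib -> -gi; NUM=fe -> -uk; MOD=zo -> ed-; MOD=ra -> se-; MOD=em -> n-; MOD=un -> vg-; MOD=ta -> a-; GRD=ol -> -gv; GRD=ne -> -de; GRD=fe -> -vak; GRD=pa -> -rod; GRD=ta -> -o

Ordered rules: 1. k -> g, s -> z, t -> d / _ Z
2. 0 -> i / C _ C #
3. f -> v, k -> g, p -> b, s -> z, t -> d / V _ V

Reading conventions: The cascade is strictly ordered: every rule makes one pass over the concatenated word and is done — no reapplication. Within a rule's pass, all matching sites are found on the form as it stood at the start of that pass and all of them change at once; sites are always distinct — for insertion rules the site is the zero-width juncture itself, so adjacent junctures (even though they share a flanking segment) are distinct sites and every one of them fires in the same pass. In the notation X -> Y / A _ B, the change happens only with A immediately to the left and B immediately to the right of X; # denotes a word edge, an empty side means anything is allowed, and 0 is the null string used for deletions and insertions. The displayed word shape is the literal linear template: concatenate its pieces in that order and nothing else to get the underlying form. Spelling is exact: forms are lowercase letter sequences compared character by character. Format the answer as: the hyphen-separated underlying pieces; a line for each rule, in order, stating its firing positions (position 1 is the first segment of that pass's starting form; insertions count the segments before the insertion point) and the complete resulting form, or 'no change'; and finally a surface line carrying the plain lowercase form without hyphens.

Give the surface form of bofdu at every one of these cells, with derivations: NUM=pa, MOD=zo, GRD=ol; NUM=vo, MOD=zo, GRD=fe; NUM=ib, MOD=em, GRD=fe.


cell NUM=pa, MOD=zo, GRD=ol:
underlying: ed-bofdu-gv-rv
1. k -> g, s -> z, t -> d / _ Z: no change
2. 0 -> i / C _ C #: inserts after position(s) 10: edbofdugvriv
3. f -> v, k -> g, p -> b, s -> z, t -> d / V _ V: no change
surface: edbofdugvriv

cell NUM=vo, MOD=zo, GRD=fe:
underlying: ed-bofdu-vak-idu
1. k -> g, s -> z, t -> d / _ Z: no change
2. 0 -> i / C _ C #: no change
3. f -> v, k -> g, p -> b, s -> z, t -> d / V _ V: fires at position(s) 10: edbofduvagidu
surface: edbofduvagidu

cell NUM=ib, MOD=em, GRD=fe:
underlying: n-bofdu-vak-gi
1. k -> g, s -> z, t -> d / _ Z: fires at position(s) 9: nbofduvaggi
2. 0 -> i / C _ C #: no change
3. f -> v, k -> g, p -> b, s -> z, t -> d / V _ V: no change
surface: nbofduvaggi


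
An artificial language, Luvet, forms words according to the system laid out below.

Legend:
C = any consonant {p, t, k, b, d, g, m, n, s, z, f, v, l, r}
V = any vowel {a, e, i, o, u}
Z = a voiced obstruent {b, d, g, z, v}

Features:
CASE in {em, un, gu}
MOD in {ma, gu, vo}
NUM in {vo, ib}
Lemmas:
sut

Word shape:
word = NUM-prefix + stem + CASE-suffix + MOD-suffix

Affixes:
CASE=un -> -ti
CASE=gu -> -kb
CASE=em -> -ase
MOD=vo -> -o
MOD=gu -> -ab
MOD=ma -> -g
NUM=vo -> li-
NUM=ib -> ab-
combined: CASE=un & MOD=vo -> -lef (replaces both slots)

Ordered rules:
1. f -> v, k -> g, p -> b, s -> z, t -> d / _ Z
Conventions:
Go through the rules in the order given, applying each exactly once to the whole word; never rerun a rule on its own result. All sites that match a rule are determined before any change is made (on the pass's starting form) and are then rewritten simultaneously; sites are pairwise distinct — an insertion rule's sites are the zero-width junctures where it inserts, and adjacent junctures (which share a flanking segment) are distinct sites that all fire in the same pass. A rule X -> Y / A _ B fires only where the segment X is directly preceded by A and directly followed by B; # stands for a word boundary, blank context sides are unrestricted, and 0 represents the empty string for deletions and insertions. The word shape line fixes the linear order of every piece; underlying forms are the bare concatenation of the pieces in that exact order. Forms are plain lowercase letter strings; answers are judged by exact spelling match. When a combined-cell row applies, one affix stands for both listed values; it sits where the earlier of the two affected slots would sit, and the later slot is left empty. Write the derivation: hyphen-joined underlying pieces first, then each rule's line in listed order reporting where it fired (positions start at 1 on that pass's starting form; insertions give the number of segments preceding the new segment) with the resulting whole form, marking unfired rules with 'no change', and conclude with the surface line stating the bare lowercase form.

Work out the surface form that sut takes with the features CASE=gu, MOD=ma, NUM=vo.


underlying: li-sut-kb-g
1. f -> v, k -> g, p -> b, s -> z, t -> d / _ Z: fires at position(s) 6: lisutgbg
surface: lisutgbg
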